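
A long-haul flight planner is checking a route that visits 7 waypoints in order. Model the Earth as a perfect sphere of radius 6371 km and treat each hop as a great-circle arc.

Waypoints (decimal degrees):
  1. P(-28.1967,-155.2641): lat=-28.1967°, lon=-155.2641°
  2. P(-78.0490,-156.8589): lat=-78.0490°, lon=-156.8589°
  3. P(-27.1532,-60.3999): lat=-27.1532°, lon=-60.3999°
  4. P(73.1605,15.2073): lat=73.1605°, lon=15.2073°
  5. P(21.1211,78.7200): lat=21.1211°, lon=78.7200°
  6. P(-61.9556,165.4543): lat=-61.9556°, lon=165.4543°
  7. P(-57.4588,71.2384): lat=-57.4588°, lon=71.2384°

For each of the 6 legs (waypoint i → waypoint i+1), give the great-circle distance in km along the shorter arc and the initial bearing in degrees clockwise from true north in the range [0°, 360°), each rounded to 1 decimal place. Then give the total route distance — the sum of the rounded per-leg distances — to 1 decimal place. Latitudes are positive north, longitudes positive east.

Leg 1: dist=5543.9 km, bearing=180.4°
Leg 2: dist=7205.6 km, bearing=102.3°
Leg 3: dist=12440.9 km, bearing=17.6°
Leg 4: dist=6923.3 km, bearing=109.4°
Leg 5: dist=11902.4 km, bearing=150.6°
Leg 6: dist=4836.5 km, bearing=231.2°
Total: 48852.6 km

Leg 1: φ1=-0.4921253, φ2=-1.3622120, Δφ=-0.8700868, Δλ=-0.0278345 rad; a=sin²(Δφ/2)+cosφ1·cosφ2·sin²(Δλ/2)=0.1776552363; c=2·atan2(√a, √(1-a))=0.870179254; dist=6371·c=5543.912 ≈ 5543.9 km; running total=5543.9 km
Leg 1 bearing: y=sinΔλ·cosφ2=-0.00576309, x=cosφ1·sinφ2-sinφ1·cosφ2·cosΔλ=-0.76442279; θ=atan2(y, x)=-179.5680° <0 so +360° → 180.4320° ≈ 180.4°
Leg 2: φ1=-1.3622120, φ2=-0.4739127, Δφ=0.8882993, Δλ=1.6835271 rad; a=sin²(Δφ/2)+cosφ1·cosφ2·sin²(Δλ/2)=0.2871237943; c=2·atan2(√a, √(1-a))=1.131003063; dist=6371·c=7205.621 ≈ 7205.6 km; running total=12749.5 km
Leg 2 bearing: y=sinΔλ·cosφ2=0.88414160, x=cosφ1·sinφ2-sinφ1·cosφ2·cosΔλ=-0.19242796; θ=atan2(y, x)=102.2786° ≈ 102.3°
Leg 3: φ1=-0.4739127, φ2=1.2768916, Δφ=1.7508043, Δλ=1.3195946 rad; a=sin²(Δφ/2)+cosφ1·cosφ2·sin²(Δλ/2)=0.6863650050; c=2·atan2(√a, √(1-a))=1.952745627; dist=6371·c=12440.942 ≈ 12440.9 km; running total=25190.4 km
Leg 3 bearing: y=sinΔλ·cosφ2=0.28059956, x=cosφ1·sinφ2-sinφ1·cosφ2·cosΔλ=0.88449772; θ=atan2(y, x)=17.6012° ≈ 17.6°
Leg 4: φ1=1.2768916, φ2=0.3686327, Δφ=-0.9082589, Δλ=1.1085057 rad; a=sin²(Δφ/2)+cosφ1·cosφ2·sin²(Δλ/2)=0.2672941962; c=2·atan2(√a, √(1-a))=1.086696729; dist=6371·c=6923.345 ≈ 6923.3 km; running total=32113.7 km
Leg 4 bearing: y=sinΔλ·cosφ2=0.83490571, x=cosφ1·sinφ2-sinφ1·cosφ2·cosΔλ=-0.29381029; θ=atan2(y, x)=109.3874° ≈ 109.4°
Leg 5: φ1=0.3686327, φ2=-1.0813292, Δφ=-1.4499619, Δλ=1.5137991 rad; a=sin²(Δφ/2)+cosφ1·cosφ2·sin²(Δλ/2)=0.6465233336; c=2·atan2(√a, √(1-a))=1.868208179; dist=6371·c=11902.354 ≈ 11902.4 km; running total=44016.1 km
Leg 5 bearing: y=sinΔλ·cosφ2=0.46939215, x=cosφ1·sinφ2-sinφ1·cosφ2·cosΔλ=-0.83294337; θ=atan2(y, x)=150.5972° ≈ 150.6°
Leg 6: φ1=-1.0813292, φ2=-1.0028452, Δφ=0.0784840, Δλ=-1.6443777 rad; a=sin²(Δφ/2)+cosφ1·cosφ2·sin²(Δλ/2)=0.1372848451; c=2·atan2(√a, √(1-a))=0.759136957; dist=6371·c=4836.462 ≈ 4836.5 km; running total=48852.6 km
Leg 6 bearing: y=sinΔλ·cosφ2=-0.53645042, x=cosφ1·sinφ2-sinφ1·cosφ2·cosΔλ=-0.43124449; θ=atan2(y, x)=-128.7953° <0 so +360° → 231.2047° ≈ 231.2°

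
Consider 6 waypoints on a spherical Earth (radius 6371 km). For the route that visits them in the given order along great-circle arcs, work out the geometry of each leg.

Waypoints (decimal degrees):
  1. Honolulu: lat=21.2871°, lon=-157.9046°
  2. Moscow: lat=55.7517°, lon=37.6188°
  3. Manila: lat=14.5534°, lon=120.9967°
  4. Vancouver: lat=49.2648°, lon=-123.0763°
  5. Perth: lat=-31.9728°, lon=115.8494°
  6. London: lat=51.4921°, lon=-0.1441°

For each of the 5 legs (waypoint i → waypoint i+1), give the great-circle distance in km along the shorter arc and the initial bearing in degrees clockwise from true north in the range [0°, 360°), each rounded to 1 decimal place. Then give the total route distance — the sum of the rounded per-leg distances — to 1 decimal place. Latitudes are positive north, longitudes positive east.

Leg 1: φ1=0.3715300, φ2=0.9730507, Δφ=0.6015207, Δλ=3.4125271 rad; a=sin²(Δφ/2)+cosφ1·cosφ2·sin²(Δλ/2)=0.6025811519; c=2·atan2(√a, √(1-a))=1.777425863; dist=6371·c=11323.980 ≈ 11324.0 km; running total=11324.0 km
Leg 1 bearing: y=sinΔλ·cosφ2=-0.15061799, x=cosφ1·sinφ2-sinφ1·cosφ2·cosΔλ=0.96706910; θ=atan2(y, x)=-8.8525° <0 so +360° → 351.1475° ≈ 351.1°
Leg 2: φ1=0.9730507, φ2=0.2540047, Δφ=-0.7190460, Δλ=1.4552189 rad; a=sin²(Δφ/2)+cosφ1·cosφ2·sin²(Δλ/2)=0.3647354425; c=2·atan2(√a, √(1-a))=1.296853729; dist=6371·c=8262.255 ≈ 8262.3 km; running total=19586.3 km
Leg 2 bearing: y=sinΔλ·cosφ2=0.96145629, x=cosφ1·sinφ2-sinφ1·cosφ2·cosΔλ=0.04915079; θ=atan2(y, x)=87.0735° ≈ 87.1°
Leg 3: φ1=0.2540047, φ2=0.8598330, Δφ=0.6058282, Δλ=-4.2598775 rad; a=sin²(Δφ/2)+cosφ1·cosφ2·sin²(Δλ/2)=0.5428790114; c=2·atan2(√a, √(1-a))=1.656659816; dist=6371·c=10554.580 ≈ 10554.6 km; running total=30140.9 km
Leg 3 bearing: y=sinΔλ·cosφ2=0.58688468, x=cosφ1·sinφ2-sinφ1·cosφ2·cosΔλ=0.80511610; θ=atan2(y, x)=36.0900° ≈ 36.1°
Leg 4: φ1=0.8598330, φ2=-0.5580306, Δφ=-1.4178636, Δλ=4.1700401 rad; a=sin²(Δφ/2)+cosφ1·cosφ2·sin²(Δλ/2)=0.8434785606; c=2·atan2(√a, √(1-a))=2.328089779; dist=6371·c=14832.260 ≈ 14832.3 km; running total=44973.2 km
Leg 4 bearing: y=sinΔλ·cosφ2=-0.72656747, x=cosφ1·sinφ2-sinφ1·cosφ2·cosΔλ=-0.01377051; θ=atan2(y, x)=-91.0858° <0 so +360° → 268.9142° ≈ 268.9°
Leg 5: φ1=-0.5580306, φ2=0.8987067, Δφ=1.4567373, Δλ=-2.0244685 rad; a=sin²(Δφ/2)+cosφ1·cosφ2·sin²(Δλ/2)=0.8229196929; c=2·atan2(√a, √(1-a))=2.272918530; dist=6371·c=14480.764 ≈ 14480.8 km; running total=59454.0 km
Leg 5 bearing: y=sinΔλ·cosφ2=-0.55964039, x=cosφ1·sinφ2-sinφ1·cosφ2·cosΔλ=0.51932083; θ=atan2(y, x)=-47.1401° <0 so +360° → 312.8599° ≈ 312.9°

Leg 1: dist=11324.0 km, bearing=351.1°
Leg 2: dist=8262.3 km, bearing=87.1°
Leg 3: dist=10554.6 km, bearing=36.1°
Leg 4: dist=14832.3 km, bearing=268.9°
Leg 5: dist=14480.8 km, bearing=312.9°
Total: 59454.0 km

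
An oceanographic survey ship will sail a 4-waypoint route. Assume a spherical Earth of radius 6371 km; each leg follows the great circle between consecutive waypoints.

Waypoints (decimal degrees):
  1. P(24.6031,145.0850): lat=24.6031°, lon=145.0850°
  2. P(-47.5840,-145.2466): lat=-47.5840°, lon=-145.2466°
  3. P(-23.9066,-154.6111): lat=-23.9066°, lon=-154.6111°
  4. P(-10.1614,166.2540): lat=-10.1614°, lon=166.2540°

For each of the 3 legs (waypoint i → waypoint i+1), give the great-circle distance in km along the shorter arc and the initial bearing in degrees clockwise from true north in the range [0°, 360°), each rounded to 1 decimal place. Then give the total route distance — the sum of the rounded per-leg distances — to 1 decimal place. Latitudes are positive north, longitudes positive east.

Leg 1: dist=10609.1 km, bearing=140.6°
Leg 2: dist=2760.3 km, bearing=339.2°
Leg 3: dist=4413.6 km, bearing=283.4°
Total: 17783.0 km

Leg 1: φ1=0.4294051, φ2=-0.8304975, Δφ=-1.2599026, Δλ=-5.0672423 rad; a=sin²(Δφ/2)+cosφ1·cosφ2·sin²(Δλ/2)=0.5471397271; c=2·atan2(√a, √(1-a))=1.665216012; dist=6371·c=10609.091 ≈ 10609.1 km; running total=10609.1 km
Leg 1 bearing: y=sinΔλ·cosφ2=0.63248497, x=cosφ1·sinφ2-sinφ1·cosφ2·cosΔλ=-0.76881347; θ=atan2(y, x)=140.5567° ≈ 140.6°
Leg 2: φ1=-0.8304975, φ2=-0.4172489, Δφ=0.4132486, Δλ=-0.1634414 rad; a=sin²(Δφ/2)+cosφ1·cosφ2·sin²(Δλ/2)=0.0461983992; c=2·atan2(√a, √(1-a))=0.433256955; dist=6371·c=2760.280 ≈ 2760.3 km; running total=13369.4 km
Leg 2 bearing: y=sinΔλ·cosφ2=-0.14875493, x=cosφ1·sinφ2-sinφ1·cosφ2·cosΔλ=0.39259190; θ=atan2(y, x)=-20.7519° <0 so +360° → 339.2481° ≈ 339.2°
Leg 3: φ1=-0.4172489, φ2=-0.1773499, Δφ=0.2398990, Δλ=5.6001524 rad; a=sin²(Δφ/2)+cosφ1·cosφ2·sin²(Δλ/2)=0.1152562176; c=2·atan2(√a, √(1-a))=0.692757921; dist=6371·c=4413.561 ≈ 4413.6 km; running total=17783.0 km
Leg 3 bearing: y=sinΔλ·cosφ2=-0.62124864, x=cosφ1·sinφ2-sinφ1·cosφ2·cosΔλ=0.14811827; θ=atan2(y, x)=-76.5899° <0 so +360° → 283.4101° ≈ 283.4°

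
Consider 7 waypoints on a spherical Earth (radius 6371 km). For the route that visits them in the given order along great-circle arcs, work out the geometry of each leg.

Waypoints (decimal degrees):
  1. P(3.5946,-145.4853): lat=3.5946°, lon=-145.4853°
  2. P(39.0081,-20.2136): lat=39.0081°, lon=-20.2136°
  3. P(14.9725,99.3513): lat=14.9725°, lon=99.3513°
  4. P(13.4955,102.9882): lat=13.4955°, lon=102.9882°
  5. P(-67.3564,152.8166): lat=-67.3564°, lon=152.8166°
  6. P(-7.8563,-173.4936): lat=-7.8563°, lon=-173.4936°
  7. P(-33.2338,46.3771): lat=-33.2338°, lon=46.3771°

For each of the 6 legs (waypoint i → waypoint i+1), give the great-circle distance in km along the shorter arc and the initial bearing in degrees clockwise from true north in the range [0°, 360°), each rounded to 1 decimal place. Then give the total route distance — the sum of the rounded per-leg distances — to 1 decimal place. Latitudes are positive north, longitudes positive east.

Leg 1: φ1=0.0627376, φ2=0.6808198, Δφ=0.6180822, Δλ=2.1864036 rad; a=sin²(Δφ/2)+cosφ1·cosφ2·sin²(Δλ/2)=0.7041845884; c=2·atan2(√a, √(1-a))=1.991463090; dist=6371·c=12687.611 ≈ 12687.6 km; running total=12687.6 km
Leg 1 bearing: y=sinΔλ·cosφ2=0.63440713, x=cosφ1·sinφ2-sinφ1·cosφ2·cosΔλ=0.65632478; θ=atan2(y, x)=44.0272° ≈ 44.0°
Leg 2: φ1=0.6808198, φ2=0.2613194, Δφ=-0.4195004, Δλ=2.0868012 rad; a=sin²(Δφ/2)+cosφ1·cosφ2·sin²(Δλ/2)=0.6038867998; c=2·atan2(√a, √(1-a))=1.780094663; dist=6371·c=11340.983 ≈ 11341.0 km; running total=24028.6 km
Leg 2 bearing: y=sinΔλ·cosφ2=0.84026769, x=cosφ1·sinφ2-sinφ1·cosφ2·cosΔλ=0.50077974; θ=atan2(y, x)=59.2061° ≈ 59.2°
Leg 3: φ1=0.2613194, φ2=0.2355409, Δφ=-0.0257785, Δλ=0.0634759 rad; a=sin²(Δφ/2)+cosφ1·cosφ2·sin²(Δλ/2)=0.0011120361; c=2·atan2(√a, √(1-a))=0.066706779; dist=6371·c=424.989 ≈ 425.0 km; running total=24453.6 km
Leg 3 bearing: y=sinΔλ·cosφ2=0.06168176, x=cosφ1·sinφ2-sinφ1·cosφ2·cosΔλ=-0.02526972; θ=atan2(y, x)=112.2779° ≈ 112.3°
Leg 4: φ1=0.2355409, φ2=-1.1755910, Δφ=-1.4111319, Δλ=0.8696696 rad; a=sin²(Δφ/2)+cosφ1·cosφ2·sin²(Δλ/2)=0.4869419276; c=2·atan2(√a, √(1-a))=1.544677212; dist=6371·c=9841.139 ≈ 9841.1 km; running total=34294.7 km
Leg 4 bearing: y=sinΔλ·cosφ2=0.29418288, x=cosφ1·sinφ2-sinφ1·cosφ2·cosΔλ=-0.95539226; θ=atan2(y, x)=162.8854° ≈ 162.9°
Leg 5: φ1=-1.1755910, φ2=-0.1371183, Δφ=1.0384727, Δλ=-5.6951874 rad; a=sin²(Δφ/2)+cosφ1·cosφ2·sin²(Δλ/2)=0.2782577547; c=2·atan2(√a, √(1-a))=1.111313659; dist=6371·c=7080.179 ≈ 7080.2 km; running total=41374.9 km
Leg 5 bearing: y=sinΔλ·cosφ2=0.54948993, x=cosφ1·sinφ2-sinφ1·cosφ2·cosΔλ=0.70808355; θ=atan2(y, x)=37.8123° ≈ 37.8°
Leg 6: φ1=-0.1371183, φ2=-0.5800392, Δφ=-0.4429209, Δλ=3.8374676 rad; a=sin²(Δφ/2)+cosφ1·cosφ2·sin²(Δλ/2)=0.7805119912; c=2·atan2(√a, √(1-a))=2.166418602; dist=6371·c=13802.253 ≈ 13802.3 km; running total=55177.2 km
Leg 6 bearing: y=sinΔλ·cosφ2=-0.53620665, x=cosφ1·sinφ2-sinφ1·cosφ2·cosΔλ=-0.63066197; θ=atan2(y, x)=-139.6279° <0 so +360° → 220.3721° ≈ 220.4°

Leg 1: dist=12687.6 km, bearing=44.0°
Leg 2: dist=11341.0 km, bearing=59.2°
Leg 3: dist=425.0 km, bearing=112.3°
Leg 4: dist=9841.1 km, bearing=162.9°
Leg 5: dist=7080.2 km, bearing=37.8°
Leg 6: dist=13802.3 km, bearing=220.4°
Total: 55177.2 km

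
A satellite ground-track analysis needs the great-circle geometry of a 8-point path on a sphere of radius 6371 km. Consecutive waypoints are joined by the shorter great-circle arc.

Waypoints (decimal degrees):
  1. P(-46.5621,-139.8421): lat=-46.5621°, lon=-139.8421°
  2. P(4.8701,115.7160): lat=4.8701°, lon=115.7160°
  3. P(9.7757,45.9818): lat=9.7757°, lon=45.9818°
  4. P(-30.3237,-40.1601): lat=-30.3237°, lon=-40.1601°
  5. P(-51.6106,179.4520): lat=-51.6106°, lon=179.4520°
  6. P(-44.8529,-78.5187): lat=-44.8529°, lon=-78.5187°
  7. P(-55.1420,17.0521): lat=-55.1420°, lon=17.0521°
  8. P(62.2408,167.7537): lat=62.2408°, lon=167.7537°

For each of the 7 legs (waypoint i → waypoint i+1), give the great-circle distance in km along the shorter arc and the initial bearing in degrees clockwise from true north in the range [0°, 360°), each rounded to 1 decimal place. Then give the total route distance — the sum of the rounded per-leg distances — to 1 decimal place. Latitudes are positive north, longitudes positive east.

Leg 1: φ1=-0.8126620, φ2=0.0849993, Δφ=0.8976612, Δλ=4.4603303 rad; a=sin²(Δφ/2)+cosφ1·cosφ2·sin²(Δλ/2)=0.6162522388; c=2·atan2(√a, √(1-a))=1.805448266; dist=6371·c=11502.511 ≈ 11502.5 km; running total=11502.5 km
Leg 1 bearing: y=sinΔλ·cosφ2=-0.96490485, x=cosφ1·sinφ2-sinφ1·cosφ2·cosΔλ=-0.12206675; θ=atan2(y, x)=-97.2100° <0 so +360° → 262.7900° ≈ 262.8°
Leg 2: φ1=0.0849993, φ2=0.1706182, Δφ=0.0856189, Δλ=-1.2170914 rad; a=sin²(Δφ/2)+cosφ1·cosφ2·sin²(Δλ/2)=0.3227355890; c=2·atan2(√a, √(1-a))=1.208386217; dist=6371·c=7698.629 ≈ 7698.6 km; running total=19201.1 km
Leg 2 bearing: y=sinΔλ·cosφ2=-0.92447470, x=cosφ1·sinφ2-sinφ1·cosφ2·cosΔλ=0.14019929; θ=atan2(y, x)=-81.3766° <0 so +360° → 278.6234° ≈ 278.6°
Leg 3: φ1=0.1706182, φ2=-0.5292484, Δφ=-0.6998666, Δλ=-1.5034598 rad; a=sin²(Δφ/2)+cosφ1·cosφ2·sin²(Δλ/2)=0.5142441911; c=2·atan2(√a, √(1-a))=1.599288564; dist=6371·c=10189.067 ≈ 10189.1 km; running total=29390.2 km
Leg 3 bearing: y=sinΔλ·cosφ2=-0.86123059, x=cosφ1·sinφ2-sinφ1·cosφ2·cosΔλ=-0.50741530; θ=atan2(y, x)=-120.5055° <0 so +360° → 239.4945° ≈ 239.5°
Leg 4: φ1=-0.5292484, φ2=-0.9007749, Δφ=-0.3715265, Δλ=3.8329542 rad; a=sin²(Δφ/2)+cosφ1·cosφ2·sin²(Δλ/2)=0.5086109809; c=2·atan2(√a, √(1-a))=1.588019140; dist=6371·c=10117.270 ≈ 10117.3 km; running total=39507.5 km
Leg 4 bearing: y=sinΔλ·cosφ2=-0.39594311, x=cosφ1·sinφ2-sinφ1·cosφ2·cosΔλ=-0.91811353; θ=atan2(y, x)=-156.6715° <0 so +360° → 203.3285° ≈ 203.3°
Leg 5: φ1=-0.9007749, φ2=-0.7828308, Δφ=0.1179441, Δλ=-4.5024381 rad; a=sin²(Δφ/2)+cosφ1·cosφ2·sin²(Δλ/2)=0.2694700233; c=2·atan2(√a, √(1-a))=1.091607008; dist=6371·c=6954.628 ≈ 6954.6 km; running total=46462.1 km
Leg 5 bearing: y=sinΔλ·cosφ2=0.69335280, x=cosφ1·sinφ2-sinφ1·cosφ2·cosΔλ=-0.55379204; θ=atan2(y, x)=128.6149° ≈ 128.6°
Leg 6: φ1=-0.7828308, φ2=-0.9624095, Δφ=-0.1795787, Δλ=1.6680251 rad; a=sin²(Δφ/2)+cosφ1·cosφ2·sin²(Δλ/2)=0.2302966384; c=2·atan2(√a, √(1-a))=1.001063943; dist=6371·c=6377.778 ≈ 6377.8 km; running total=52839.9 km
Leg 6 bearing: y=sinΔλ·cosφ2=0.56884511, x=cosφ1·sinφ2-sinφ1·cosφ2·cosΔλ=-0.62085073; θ=atan2(y, x)=137.5030° ≈ 137.5°
Leg 7: φ1=-0.9624095, φ2=1.0863069, Δφ=2.0487163, Δλ=2.6302391 rad; a=sin²(Δφ/2)+cosφ1·cosφ2·sin²(Δλ/2)=0.9791414613; c=2·atan2(√a, √(1-a))=2.851729236; dist=6371·c=18168.367 ≈ 18168.4 km; running total=71008.3 km
Leg 7 bearing: y=sinΔλ·cosφ2=0.22792177, x=cosφ1·sinφ2-sinφ1·cosφ2·cosΔλ=0.17246885; θ=atan2(y, x)=52.8851° ≈ 52.9°

Leg 1: dist=11502.5 km, bearing=262.8°
Leg 2: dist=7698.6 km, bearing=278.6°
Leg 3: dist=10189.1 km, bearing=239.5°
Leg 4: dist=10117.3 km, bearing=203.3°
Leg 5: dist=6954.6 km, bearing=128.6°
Leg 6: dist=6377.8 km, bearing=137.5°
Leg 7: dist=18168.4 km, bearing=52.9°
Total: 71008.3 km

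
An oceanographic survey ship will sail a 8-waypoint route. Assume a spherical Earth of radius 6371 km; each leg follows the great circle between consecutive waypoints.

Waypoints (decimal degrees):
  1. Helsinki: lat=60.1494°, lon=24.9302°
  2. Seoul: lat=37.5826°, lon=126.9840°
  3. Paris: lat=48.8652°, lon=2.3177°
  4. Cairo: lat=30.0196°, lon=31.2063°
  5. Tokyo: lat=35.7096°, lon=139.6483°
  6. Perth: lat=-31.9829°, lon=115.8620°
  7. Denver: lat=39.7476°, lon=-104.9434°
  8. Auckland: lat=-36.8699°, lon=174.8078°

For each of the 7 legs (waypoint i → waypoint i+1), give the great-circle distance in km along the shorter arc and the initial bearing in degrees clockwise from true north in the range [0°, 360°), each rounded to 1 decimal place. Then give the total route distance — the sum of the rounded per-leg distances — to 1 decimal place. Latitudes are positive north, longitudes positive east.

Leg 1: dist=7057.9 km, bearing=60.0°
Leg 2: dist=8965.5 km, bearing=326.7°
Leg 3: dist=3212.9 km, bearing=120.0°
Leg 4: dist=9563.8 km, bearing=50.5°
Leg 5: dist=7925.1 km, bearing=201.2°
Leg 6: dist=16271.9 km, bearing=65.0°
Leg 7: dist=11812.0 km, bearing=235.2°
Total: 64809.1 km

Leg 1: φ1=1.0498051, φ2=0.6559401, Δφ=-0.3938650, Δλ=1.7811748 rad; a=sin²(Δφ/2)+cosφ1·cosφ2·sin²(Δλ/2)=0.2766930562; c=2·atan2(√a, √(1-a))=1.107819099; dist=6371·c=7057.915 ≈ 7057.9 km; running total=7057.9 km
Leg 1 bearing: y=sinΔλ·cosφ2=0.77500237, x=cosφ1·sinφ2-sinφ1·cosφ2·cosΔλ=0.44711001; θ=atan2(y, x)=60.0187° ≈ 60.0°
Leg 2: φ1=0.6559401, φ2=0.8528586, Δφ=0.1969185, Δλ=-2.1758374 rad; a=sin²(Δφ/2)+cosφ1·cosφ2·sin²(Δλ/2)=0.4185821299; c=2·atan2(√a, √(1-a))=1.407232251; dist=6371·c=8965.477 ≈ 8965.5 km; running total=16023.4 km
Leg 2 bearing: y=sinΔλ·cosφ2=-0.54105351, x=cosφ1·sinφ2-sinφ1·cosφ2·cosΔλ=0.82507310; θ=atan2(y, x)=-33.2554° <0 so +360° → 326.7446° ≈ 326.7°
Leg 3: φ1=0.8528586, φ2=0.5239409, Δφ=-0.3289178, Δλ=0.5042012 rad; a=sin²(Δφ/2)+cosφ1·cosφ2·sin²(Δλ/2)=0.0622432976; c=2·atan2(√a, √(1-a))=0.504299007; dist=6371·c=3212.889 ≈ 3212.9 km; running total=19236.3 km
Leg 3 bearing: y=sinΔλ·cosφ2=0.41830130, x=cosφ1·sinφ2-sinφ1·cosφ2·cosΔλ=-0.24186835; θ=atan2(y, x)=120.0372° ≈ 120.0°
Leg 4: φ1=0.5239409, φ2=0.6232501, Δφ=0.0993092, Δλ=1.8926699 rad; a=sin²(Δφ/2)+cosφ1·cosφ2·sin²(Δλ/2)=0.4651990345; c=2·atan2(√a, √(1-a))=1.501138076; dist=6371·c=9563.751 ≈ 9563.8 km; running total=28800.1 km
Leg 4 bearing: y=sinΔλ·cosφ2=0.77028571, x=cosφ1·sinφ2-sinφ1·cosφ2·cosΔλ=0.63388919; θ=atan2(y, x)=50.5481° ≈ 50.5°
Leg 5: φ1=0.6232501, φ2=-0.5582069, Δφ=-1.1814570, Δλ=-0.4151493 rad; a=sin²(Δφ/2)+cosφ1·cosφ2·sin²(Δλ/2)=0.3394631190; c=2·atan2(√a, √(1-a))=1.243933266; dist=6371·c=7925.099 ≈ 7925.1 km; running total=36725.2 km
Leg 5 bearing: y=sinΔλ·cosφ2=-0.34210405, x=cosφ1·sinφ2-sinφ1·cosφ2·cosΔλ=-0.88310614; θ=atan2(y, x)=-158.8243° <0 so +360° → 201.1757° ≈ 201.2°
Leg 6: φ1=-0.5582069, φ2=0.6937265, Δφ=1.2519334, Δλ=-3.8537812 rad; a=sin²(Δφ/2)+cosφ1·cosφ2·sin²(Δλ/2)=0.9161566038; c=2·atan2(√a, √(1-a))=2.554064192; dist=6371·c=16271.943 ≈ 16271.9 km; running total=52997.1 km
Leg 6 bearing: y=sinΔλ·cosφ2=0.50244945, x=cosφ1·sinφ2-sinφ1·cosφ2·cosΔλ=0.23409245; θ=atan2(y, x)=65.0191° ≈ 65.0°
Leg 7: φ1=0.6937265, φ2=-0.6435011, Δφ=-1.3372276, Δλ=4.8825795 rad; a=sin²(Δφ/2)+cosφ1·cosφ2·sin²(Δλ/2)=0.6397326953; c=2·atan2(√a, √(1-a))=1.854033596; dist=6371·c=11812.048 ≈ 11812.0 km; running total=64809.1 km
Leg 7 bearing: y=sinΔλ·cosφ2=-0.78844199, x=cosφ1·sinφ2-sinφ1·cosφ2·cosΔλ=-0.54795833; θ=atan2(y, x)=-124.7989° <0 so +360° → 235.2011° ≈ 235.2°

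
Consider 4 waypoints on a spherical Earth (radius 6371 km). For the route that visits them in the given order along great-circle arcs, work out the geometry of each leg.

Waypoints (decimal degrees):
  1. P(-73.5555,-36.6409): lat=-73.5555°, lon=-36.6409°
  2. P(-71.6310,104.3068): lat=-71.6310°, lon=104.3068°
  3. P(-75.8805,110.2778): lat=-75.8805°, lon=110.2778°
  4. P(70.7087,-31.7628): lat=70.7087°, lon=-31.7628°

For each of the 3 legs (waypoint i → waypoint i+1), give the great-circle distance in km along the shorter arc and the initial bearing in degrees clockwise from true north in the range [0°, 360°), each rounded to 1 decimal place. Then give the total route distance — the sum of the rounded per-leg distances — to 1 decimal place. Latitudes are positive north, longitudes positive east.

Leg 1: φ1=-1.2837857, φ2=-1.2501968, Δφ=0.0335889, Δλ=2.4600014 rad; a=sin²(Δφ/2)+cosφ1·cosφ2·sin²(Δλ/2)=0.0795265315; c=2·atan2(√a, √(1-a))=0.571765512; dist=6371·c=3642.718 ≈ 3642.7 km; running total=3642.7 km
Leg 1 bearing: y=sinΔλ·cosφ2=0.19854473, x=cosφ1·sinφ2-sinφ1·cosφ2·cosΔλ=-0.50337684; θ=atan2(y, x)=158.4745° ≈ 158.5°
Leg 2: φ1=-1.2501968, φ2=-1.3243646, Δφ=-0.0741678, Δλ=0.1042136 rad; a=sin²(Δφ/2)+cosφ1·cosφ2·sin²(Δλ/2)=0.0015831222; c=2·atan2(√a, √(1-a))=0.079597947; dist=6371·c=507.119 ≈ 507.1 km; running total=4149.8 km
Leg 2 bearing: y=sinΔλ·cosφ2=0.02537641, x=cosφ1·sinφ2-sinφ1·cosφ2·cosΔλ=-0.07535583; θ=atan2(y, x)=161.3888° ≈ 161.4°
Leg 3: φ1=-1.3243646, φ2=1.2340996, Δφ=2.5584642, Δλ=-2.4790761 rad; a=sin²(Δφ/2)+cosφ1·cosφ2·sin²(Δλ/2)=0.9894396534; c=2·atan2(√a, √(1-a))=2.935702090; dist=6371·c=18703.358 ≈ 18703.4 km; running total=22853.2 km
Leg 3 bearing: y=sinΔλ·cosφ2=-0.20321222, x=cosφ1·sinφ2-sinφ1·cosφ2·cosΔλ=-0.02236283; θ=atan2(y, x)=-96.2799° <0 so +360° → 263.7201° ≈ 263.7°

Leg 1: dist=3642.7 km, bearing=158.5°
Leg 2: dist=507.1 km, bearing=161.4°
Leg 3: dist=18703.4 km, bearing=263.7°
Total: 22853.2 km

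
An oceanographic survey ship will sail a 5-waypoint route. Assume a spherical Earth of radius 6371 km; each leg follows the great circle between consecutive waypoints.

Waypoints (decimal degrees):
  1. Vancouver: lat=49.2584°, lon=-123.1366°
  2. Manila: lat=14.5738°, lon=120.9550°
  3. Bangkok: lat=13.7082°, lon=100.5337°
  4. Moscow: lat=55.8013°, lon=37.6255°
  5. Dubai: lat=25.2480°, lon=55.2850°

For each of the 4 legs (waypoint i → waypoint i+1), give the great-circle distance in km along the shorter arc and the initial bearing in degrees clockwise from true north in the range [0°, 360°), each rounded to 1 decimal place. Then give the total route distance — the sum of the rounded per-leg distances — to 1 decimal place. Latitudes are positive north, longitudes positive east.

Leg 1: φ1=0.8597213, φ2=0.2543608, Δφ=-0.6053605, Δλ=4.2602021 rad; a=sin²(Δφ/2)+cosφ1·cosφ2·sin²(Δλ/2)=0.5426705428; c=2·atan2(√a, √(1-a))=1.656241345; dist=6371·c=10551.914 ≈ 10551.9 km; running total=10551.9 km
Leg 1 bearing: y=sinΔλ·cosφ2=-0.87055192, x=cosφ1·sinφ2-sinφ1·cosφ2·cosΔλ=0.48461970; θ=atan2(y, x)=-60.8961° <0 so +360° → 299.1039° ≈ 299.1°
Leg 2: φ1=0.2543608, φ2=0.2392532, Δφ=-0.0151076, Δλ=-0.3564189 rad; a=sin²(Δφ/2)+cosφ1·cosφ2·sin²(Δλ/2)=0.0296035048; c=2·atan2(√a, √(1-a))=0.345834233; dist=6371·c=2203.310 ≈ 2203.3 km; running total=12755.2 km
Leg 2 bearing: y=sinΔλ·cosφ2=-0.33898154, x=cosφ1·sinφ2-sinφ1·cosφ2·cosΔλ=0.00025670; θ=atan2(y, x)=-89.9566° <0 so +360° → 270.0434° ≈ 270.0°
Leg 3: φ1=0.2392532, φ2=0.9739164, Δφ=0.7346632, Δλ=-1.0979552 rad; a=sin²(Δφ/2)+cosφ1·cosφ2·sin²(Δλ/2)=0.2776575277; c=2·atan2(√a, √(1-a))=1.109973844; dist=6371·c=7071.643 ≈ 7071.6 km; running total=19826.8 km
Leg 3 bearing: y=sinΔλ·cosφ2=-0.50039375, x=cosφ1·sinφ2-sinφ1·cosφ2·cosΔλ=0.74287374; θ=atan2(y, x)=-33.9639° <0 so +360° → 326.0361° ≈ 326.0°
Leg 4: φ1=0.9739164, φ2=0.4406607, Δφ=-0.5332557, Δλ=0.3082164 rad; a=sin²(Δφ/2)+cosφ1·cosφ2·sin²(Δλ/2)=0.0813998671; c=2·atan2(√a, √(1-a))=0.578652659; dist=6371·c=3686.596 ≈ 3686.6 km; running total=23513.4 km
Leg 4 bearing: y=sinΔλ·cosφ2=0.27437966, x=cosφ1·sinφ2-sinφ1·cosφ2·cosΔλ=-0.47308722; θ=atan2(y, x)=149.8873° ≈ 149.9°

Leg 1: dist=10551.9 km, bearing=299.1°
Leg 2: dist=2203.3 km, bearing=270.0°
Leg 3: dist=7071.6 km, bearing=326.0°
Leg 4: dist=3686.6 km, bearing=149.9°
Total: 23513.4 km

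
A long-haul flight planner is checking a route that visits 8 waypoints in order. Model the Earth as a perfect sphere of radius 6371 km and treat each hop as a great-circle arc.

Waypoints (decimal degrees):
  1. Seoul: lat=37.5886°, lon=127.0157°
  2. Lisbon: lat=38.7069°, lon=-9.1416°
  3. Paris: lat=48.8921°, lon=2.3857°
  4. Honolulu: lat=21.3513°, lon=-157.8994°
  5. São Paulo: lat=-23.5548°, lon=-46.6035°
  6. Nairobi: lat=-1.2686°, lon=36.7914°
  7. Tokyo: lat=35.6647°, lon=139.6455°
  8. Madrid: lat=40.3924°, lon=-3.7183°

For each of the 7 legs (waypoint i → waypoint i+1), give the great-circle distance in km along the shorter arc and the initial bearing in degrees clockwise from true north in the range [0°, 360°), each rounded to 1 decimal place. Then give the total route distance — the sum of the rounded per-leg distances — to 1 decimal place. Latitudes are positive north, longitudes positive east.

Leg 1: φ1=0.6560448, φ2=0.6755628, Δφ=0.0195180, Δλ=-2.3763932 rad; a=sin²(Δφ/2)+cosφ1·cosφ2·sin²(Δλ/2)=0.5322712310; c=2·atan2(√a, √(1-a))=1.635383684; dist=6371·c=10419.029 ≈ 10419.0 km; running total=10419.0 km
Leg 1 bearing: y=sinΔλ·cosφ2=-0.54053706, x=cosφ1·sinφ2-sinφ1·cosφ2·cosΔλ=0.83884084; θ=atan2(y, x)=-32.7972° <0 so +360° → 327.2028° ≈ 327.2°
Leg 2: φ1=0.6755628, φ2=0.8533281, Δφ=0.1777653, Δλ=0.2011893 rad; a=sin²(Δφ/2)+cosφ1·cosφ2·sin²(Δλ/2)=0.0130537266; c=2·atan2(√a, √(1-a))=0.229005898; dist=6371·c=1458.997 ≈ 1459.0 km; running total=11878.0 km
Leg 2 bearing: y=sinΔλ·cosφ2=0.13138723, x=cosφ1·sinφ2-sinφ1·cosφ2·cosΔλ=0.18512348; θ=atan2(y, x)=35.3644° ≈ 35.4°
Leg 3: φ1=0.8533281, φ2=0.3726505, Δφ=-0.4806776, Δλ=-2.7975027 rad; a=sin²(Δφ/2)+cosφ1·cosφ2·sin²(Δλ/2)=0.6510653583; c=2·atan2(√a, √(1-a))=1.877723365; dist=6371·c=11962.976 ≈ 11963.0 km; running total=23841.0 km
Leg 3 bearing: y=sinΔλ·cosφ2=-0.31418695, x=cosφ1·sinφ2-sinφ1·cosφ2·cosΔλ=0.90000199; θ=atan2(y, x)=-19.2439° <0 so +360° → 340.7561° ≈ 340.8°
Leg 4: φ1=0.3726505, φ2=-0.4111088, Δφ=-0.7837593, Δλ=1.9424799 rad; a=sin²(Δφ/2)+cosφ1·cosφ2·sin²(Δλ/2)=0.7277856731; c=2·atan2(√a, √(1-a))=2.043810254; dist=6371·c=13021.115 ≈ 13021.1 km; running total=36862.1 km
Leg 4 bearing: y=sinΔλ·cosφ2=0.85408493, x=cosφ1·sinφ2-sinφ1·cosφ2·cosΔλ=-0.25098541; θ=atan2(y, x)=106.3762° ≈ 106.4°
Leg 5: φ1=-0.4111088, φ2=-0.0221412, Δφ=0.3889676, Δλ=1.4555156 rad; a=sin²(Δφ/2)+cosφ1·cosφ2·sin²(Δλ/2)=0.4428684533; c=2·atan2(√a, √(1-a))=1.456283124; dist=6371·c=9277.980 ≈ 9278.0 km; running total=46140.1 km
Leg 5 bearing: y=sinΔλ·cosφ2=0.99311905, x=cosφ1·sinφ2-sinφ1·cosφ2·cosΔλ=0.02566120; θ=atan2(y, x)=88.5199° ≈ 88.5°
Leg 6: φ1=-0.0221412, φ2=0.6224664, Δφ=0.6446077, Δλ=1.7951427 rad; a=sin²(Δφ/2)+cosφ1·cosφ2·sin²(Δλ/2)=0.5968036896; c=2·atan2(√a, √(1-a))=1.765634099; dist=6371·c=11248.855 ≈ 11248.9 km; running total=57389.0 km
Leg 6 bearing: y=sinΔλ·cosφ2=0.79208285, x=cosφ1·sinφ2-sinφ1·cosφ2·cosΔλ=0.57889631; θ=atan2(y, x)=53.8387° ≈ 53.8°
Leg 7: φ1=0.6224664, φ2=0.7049804, Δφ=0.0825139, Δλ=-2.5021703 rad; a=sin²(Δφ/2)+cosφ1·cosφ2·sin²(Δλ/2)=0.5593548722; c=2·atan2(√a, √(1-a))=1.689786664; dist=6371·c=10765.631 ≈ 10765.6 km; running total=68154.6 km
Leg 7 bearing: y=sinΔλ·cosφ2=-0.45448556, x=cosφ1·sinφ2-sinφ1·cosφ2·cosΔλ=0.88280851; θ=atan2(y, x)=-27.2402° <0 so +360° → 332.7598° ≈ 332.8°

Leg 1: dist=10419.0 km, bearing=327.2°
Leg 2: dist=1459.0 km, bearing=35.4°
Leg 3: dist=11963.0 km, bearing=340.8°
Leg 4: dist=13021.1 km, bearing=106.4°
Leg 5: dist=9278.0 km, bearing=88.5°
Leg 6: dist=11248.9 km, bearing=53.8°
Leg 7: dist=10765.6 km, bearing=332.8°
Total: 68154.6 km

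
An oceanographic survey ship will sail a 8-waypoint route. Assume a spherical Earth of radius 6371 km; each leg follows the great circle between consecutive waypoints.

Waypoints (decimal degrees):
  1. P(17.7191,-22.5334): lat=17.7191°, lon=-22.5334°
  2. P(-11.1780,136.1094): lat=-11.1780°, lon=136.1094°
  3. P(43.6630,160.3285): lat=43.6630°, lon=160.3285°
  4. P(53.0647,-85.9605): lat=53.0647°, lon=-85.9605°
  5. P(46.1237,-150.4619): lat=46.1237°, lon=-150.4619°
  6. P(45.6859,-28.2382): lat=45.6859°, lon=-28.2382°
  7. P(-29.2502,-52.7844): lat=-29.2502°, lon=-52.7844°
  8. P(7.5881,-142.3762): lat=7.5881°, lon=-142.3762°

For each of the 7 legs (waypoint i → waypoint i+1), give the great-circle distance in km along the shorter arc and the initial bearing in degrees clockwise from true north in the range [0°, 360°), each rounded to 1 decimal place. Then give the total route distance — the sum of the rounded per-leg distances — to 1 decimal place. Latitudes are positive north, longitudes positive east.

Leg 1: φ1=0.3092566, φ2=-0.1950929, Δφ=-0.5043495, Δλ=2.7688392 rad; a=sin²(Δφ/2)+cosφ1·cosφ2·sin²(Δλ/2)=0.9646586157; c=2·atan2(√a, √(1-a))=2.763355942; dist=6371·c=17605.341 ≈ 17605.3 km; running total=17605.3 km
Leg 1 bearing: y=sinΔλ·cosφ2=0.35727254, x=cosφ1·sinφ2-sinφ1·cosφ2·cosΔλ=0.09341206; θ=atan2(y, x)=75.3475° ≈ 75.3°
Leg 2: φ1=-0.1950929, φ2=0.7620631, Δφ=0.9571560, Δλ=0.4227030 rad; a=sin²(Δφ/2)+cosφ1·cosφ2·sin²(Δλ/2)=0.2433085186; c=2·atan2(√a, √(1-a))=1.031674050; dist=6371·c=6572.795 ≈ 6572.8 km; running total=24178.1 km
Leg 2 bearing: y=sinΔλ·cosφ2=0.29676366, x=cosφ1·sinφ2-sinφ1·cosφ2·cosΔλ=0.80521380; θ=atan2(y, x)=20.2315° ≈ 20.2°
Leg 3: φ1=0.7620631, φ2=0.9261537, Δφ=0.1640906, Δλ=-4.2985540 rad; a=sin²(Δφ/2)+cosφ1·cosφ2·sin²(Δλ/2)=0.3114736608; c=2·atan2(√a, √(1-a))=1.184184293; dist=6371·c=7544.438 ≈ 7544.4 km; running total=31722.5 km
Leg 3 bearing: y=sinΔλ·cosφ2=0.55018699, x=cosφ1·sinφ2-sinφ1·cosφ2·cosΔλ=0.74506748; θ=atan2(y, x)=36.4436° ≈ 36.4°
Leg 4: φ1=0.9261537, φ2=0.8050104, Δφ=-0.1211433, Δλ=-1.1257618 rad; a=sin²(Δφ/2)+cosφ1·cosφ2·sin²(Δλ/2)=0.1222636433; c=2·atan2(√a, √(1-a))=0.714421006; dist=6371·c=4551.576 ≈ 4551.6 km; running total=36274.1 km
Leg 4 bearing: y=sinΔλ·cosφ2=-0.62559251, x=cosφ1·sinφ2-sinφ1·cosφ2·cosΔλ=0.19466637; θ=atan2(y, x)=-72.7154° <0 so +360° → 287.2846° ≈ 287.3°
Leg 5: φ1=0.8050104, φ2=0.7973694, Δφ=-0.0076411, Δλ=2.1332060 rad; a=sin²(Δφ/2)+cosφ1·cosφ2·sin²(Δλ/2)=0.3712058278; c=2·atan2(√a, √(1-a))=1.310270837; dist=6371·c=8347.736 ≈ 8347.7 km; running total=44621.8 km
Leg 5 bearing: y=sinΔλ·cosφ2=0.59098923, x=cosφ1·sinφ2-sinφ1·cosφ2·cosΔλ=0.76444750; θ=atan2(y, x)=37.7074° ≈ 37.7°
Leg 6: φ1=0.7973694, φ2=-0.5105123, Δφ=-1.3078817, Δλ=-0.4284120 rad; a=sin²(Δφ/2)+cosφ1·cosφ2·sin²(Δλ/2)=0.3975939913; c=2·atan2(√a, √(1-a))=1.364524677; dist=6371·c=8693.387 ≈ 8693.4 km; running total=53315.2 km
Leg 6 bearing: y=sinΔλ·cosφ2=-0.36245756, x=cosφ1·sinφ2-sinφ1·cosφ2·cosΔλ=-0.90921755; θ=atan2(y, x)=-158.2654° <0 so +360° → 201.7346° ≈ 201.7°
Leg 7: φ1=-0.5105123, φ2=0.1324373, Δφ=0.6429496, Δλ=-1.5636719 rad; a=sin²(Δφ/2)+cosφ1·cosφ2·sin²(Δλ/2)=0.5291807740; c=2·atan2(√a, √(1-a))=1.629191056; dist=6371·c=10379.576 ≈ 10379.6 km; running total=63694.8 km
Leg 7 bearing: y=sinΔλ·cosφ2=-0.99121783, x=cosφ1·sinφ2-sinφ1·cosφ2·cosΔλ=0.11866398; θ=atan2(y, x)=-83.1733° <0 so +360° → 276.8267° ≈ 276.8°

Leg 1: dist=17605.3 km, bearing=75.3°
Leg 2: dist=6572.8 km, bearing=20.2°
Leg 3: dist=7544.4 km, bearing=36.4°
Leg 4: dist=4551.6 km, bearing=287.3°
Leg 5: dist=8347.7 km, bearing=37.7°
Leg 6: dist=8693.4 km, bearing=201.7°
Leg 7: dist=10379.6 km, bearing=276.8°
Total: 63694.8 km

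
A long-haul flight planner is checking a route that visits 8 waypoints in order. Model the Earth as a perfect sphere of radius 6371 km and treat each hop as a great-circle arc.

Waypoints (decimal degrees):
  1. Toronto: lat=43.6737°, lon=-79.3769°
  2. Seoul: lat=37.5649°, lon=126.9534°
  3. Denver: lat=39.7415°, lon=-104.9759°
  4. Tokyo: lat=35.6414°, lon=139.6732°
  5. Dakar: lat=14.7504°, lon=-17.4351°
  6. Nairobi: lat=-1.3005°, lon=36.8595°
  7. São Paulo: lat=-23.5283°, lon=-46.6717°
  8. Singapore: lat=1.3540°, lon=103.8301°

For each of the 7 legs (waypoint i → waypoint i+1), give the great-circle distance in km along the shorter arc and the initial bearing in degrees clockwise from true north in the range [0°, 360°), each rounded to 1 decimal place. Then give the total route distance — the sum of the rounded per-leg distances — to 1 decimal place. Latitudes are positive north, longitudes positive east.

Leg 1: φ1=0.7622499, φ2=0.6556312, Δφ=-0.1066187, Δλ=3.6011431 rad; a=sin²(Δφ/2)+cosφ1·cosφ2·sin²(Δλ/2)=0.5464195713; c=2·atan2(√a, √(1-a))=1.663769354; dist=6371·c=10599.875 ≈ 10599.9 km; running total=10599.9 km
Leg 1 bearing: y=sinΔλ·cosφ2=-0.35158201, x=cosφ1·sinφ2-sinφ1·cosφ2·cosΔλ=0.93154226; θ=atan2(y, x)=-20.6775° <0 so +360° → 339.3225° ≈ 339.3°
Leg 2: φ1=0.6556312, φ2=0.6936200, Δφ=0.0379888, Δλ=-4.0479299 rad; a=sin²(Δφ/2)+cosφ1·cosφ2·sin²(Δλ/2)=0.4930361279; c=2·atan2(√a, √(1-a))=1.556868132; dist=6371·c=9918.807 ≈ 9918.8 km; running total=20518.7 km
Leg 2 bearing: y=sinΔλ·cosφ2=0.60534576, x=cosφ1·sinφ2-sinφ1·cosφ2·cosΔλ=0.79584077; θ=atan2(y, x)=37.2580° ≈ 37.3°
Leg 3: φ1=0.6936200, φ2=0.6220598, Δφ=-0.0715602, Δλ=4.2699323 rad; a=sin²(Δφ/2)+cosφ1·cosφ2·sin²(Δλ/2)=0.4475081090; c=2·atan2(√a, √(1-a))=1.465618734; dist=6371·c=9337.457 ≈ 9337.5 km; running total=29856.2 km
Leg 3 bearing: y=sinΔλ·cosφ2=-0.73442091, x=cosφ1·sinφ2-sinφ1·cosφ2·cosΔλ=0.67052541; θ=atan2(y, x)=-47.6040° <0 so +360° → 312.3960° ≈ 312.4°
Leg 4: φ1=0.6220598, φ2=0.2574430, Δφ=-0.3646167, Δλ=-2.7420571 rad; a=sin²(Δφ/2)+cosφ1·cosφ2·sin²(Δλ/2)=0.7878191833; c=2·atan2(√a, √(1-a))=2.184180942; dist=6371·c=13915.417 ≈ 13915.4 km; running total=43771.6 km
Leg 4 bearing: y=sinΔλ·cosφ2=-0.37617099, x=cosφ1·sinφ2-sinφ1·cosφ2·cosΔλ=0.72604122; θ=atan2(y, x)=-27.3892° <0 so +360° → 332.6108° ≈ 332.6°
Leg 5: φ1=0.2574430, φ2=-0.0226980, Δφ=-0.2801411, Δλ=0.9476195 rad; a=sin²(Δφ/2)+cosφ1·cosφ2·sin²(Δλ/2)=0.2207699296; c=2·atan2(√a, √(1-a))=0.978267989; dist=6371·c=6232.545 ≈ 6232.5 km; running total=50004.1 km
Leg 5 bearing: y=sinΔλ·cosφ2=0.81181936, x=cosφ1·sinφ2-sinφ1·cosφ2·cosΔλ=-0.17050397; θ=atan2(y, x)=101.8613° ≈ 101.9°
Leg 6: φ1=-0.0226980, φ2=-0.4106463, Δφ=-0.3879483, Δλ=-1.4578945 rad; a=sin²(Δφ/2)+cosφ1·cosφ2·sin²(Δλ/2)=0.4438352672; c=2·atan2(√a, √(1-a))=1.458229282; dist=6371·c=9290.379 ≈ 9290.4 km; running total=59294.5 km
Leg 6 bearing: y=sinΔλ·cosφ2=-0.91102567, x=cosφ1·sinφ2-sinφ1·cosφ2·cosΔλ=-0.39675475; θ=atan2(y, x)=-113.5333° <0 so +360° → 246.4667° ≈ 246.5°
Leg 7: φ1=-0.4106463, φ2=0.0236318, Δφ=0.4342781, Δλ=2.6267519 rad; a=sin²(Δφ/2)+cosφ1·cosφ2·sin²(Δλ/2)=0.9036106371; c=2·atan2(√a, √(1-a))=2.510225453; dist=6371·c=15992.646 ≈ 15992.6 km; running total=75287.1 km
Leg 7 bearing: y=sinΔλ·cosφ2=0.49225873, x=cosφ1·sinφ2-sinφ1·cosφ2·cosΔλ=-0.32569181; θ=atan2(y, x)=123.4897° ≈ 123.5°

Leg 1: dist=10599.9 km, bearing=339.3°
Leg 2: dist=9918.8 km, bearing=37.3°
Leg 3: dist=9337.5 km, bearing=312.4°
Leg 4: dist=13915.4 km, bearing=332.6°
Leg 5: dist=6232.5 km, bearing=101.9°
Leg 6: dist=9290.4 km, bearing=246.5°
Leg 7: dist=15992.6 km, bearing=123.5°
Total: 75287.1 km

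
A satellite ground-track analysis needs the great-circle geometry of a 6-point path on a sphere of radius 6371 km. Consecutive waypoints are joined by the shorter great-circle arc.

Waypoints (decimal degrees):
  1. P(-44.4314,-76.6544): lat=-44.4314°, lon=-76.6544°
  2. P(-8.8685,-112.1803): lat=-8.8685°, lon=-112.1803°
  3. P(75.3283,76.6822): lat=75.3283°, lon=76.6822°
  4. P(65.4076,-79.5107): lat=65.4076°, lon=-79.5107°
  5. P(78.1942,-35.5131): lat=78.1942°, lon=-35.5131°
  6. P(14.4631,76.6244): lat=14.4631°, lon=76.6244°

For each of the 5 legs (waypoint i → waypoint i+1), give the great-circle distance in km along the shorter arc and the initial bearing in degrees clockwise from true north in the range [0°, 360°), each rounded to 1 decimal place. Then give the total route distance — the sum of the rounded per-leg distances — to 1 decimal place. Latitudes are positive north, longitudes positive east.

Leg 1: φ1=-0.7754742, φ2=-0.1547845, Δφ=0.6206897, Δλ=-0.6200439 rad; a=sin²(Δφ/2)+cosφ1·cosφ2·sin²(Δλ/2)=0.1589294581; c=2·atan2(√a, √(1-a))=0.820109581; dist=6371·c=5224.918 ≈ 5224.9 km; running total=5224.9 km
Leg 1 bearing: y=sinΔλ·cosφ2=-0.57412407, x=cosφ1·sinφ2-sinφ1·cosφ2·cosΔλ=0.45284113; θ=atan2(y, x)=-51.7353° <0 so +360° → 308.2647° ≈ 308.3°
Leg 2: φ1=-0.1547845, φ2=1.3147269, Δφ=1.4695114, Δλ=3.2962725 rad; a=sin²(Δφ/2)+cosφ1·cosφ2·sin²(Δλ/2)=0.6982023092; c=2·atan2(√a, √(1-a))=1.978393632; dist=6371·c=12604.346 ≈ 12604.3 km; running total=17829.2 km
Leg 2 bearing: y=sinΔλ·cosφ2=-0.03902129, x=cosφ1·sinφ2-sinφ1·cosφ2·cosΔλ=0.91724627; θ=atan2(y, x)=-2.4360° <0 so +360° → 357.5640° ≈ 357.6°
Leg 3: φ1=1.3147269, φ2=1.1415780, Δφ=-0.1731489, Δλ=-2.7260804 rad; a=sin²(Δφ/2)+cosφ1·cosφ2·sin²(Δλ/2)=0.1083970625; c=2·atan2(√a, √(1-a))=0.670991015; dist=6371·c=4274.884 ≈ 4274.9 km; running total=22104.1 km
Leg 3 bearing: y=sinΔλ·cosφ2=-0.16798667, x=cosφ1·sinφ2-sinφ1·cosφ2·cosΔλ=0.59863932; θ=atan2(y, x)=-15.6749° <0 so +360° → 344.3251° ≈ 344.3°
Leg 4: φ1=1.1415780, φ2=1.3647462, Δφ=0.2231683, Δλ=0.7679030 rad; a=sin²(Δφ/2)+cosφ1·cosφ2·sin²(Δλ/2)=0.0243465055; c=2·atan2(√a, √(1-a))=0.313347705; dist=6371·c=1996.338 ≈ 1996.3 km; running total=24100.4 km
Leg 4 bearing: y=sinΔλ·cosφ2=0.14211756, x=cosφ1·sinφ2-sinφ1·cosφ2·cosΔλ=0.27352808; θ=atan2(y, x)=27.4551° ≈ 27.5°
Leg 5: φ1=1.3647462, φ2=0.2524287, Δφ=-1.1123175, Δλ=1.9571686 rad; a=sin²(Δφ/2)+cosφ1·cosφ2·sin²(Δλ/2)=0.4150905594; c=2·atan2(√a, √(1-a))=1.400150449; dist=6371·c=8920.359 ≈ 8920.4 km; running total=33020.8 km
Leg 5 bearing: y=sinΔλ·cosφ2=0.89692710, x=cosφ1·sinφ2-sinφ1·cosφ2·cosΔλ=0.40826869; θ=atan2(y, x)=65.5256° ≈ 65.5°

Leg 1: dist=5224.9 km, bearing=308.3°
Leg 2: dist=12604.3 km, bearing=357.6°
Leg 3: dist=4274.9 km, bearing=344.3°
Leg 4: dist=1996.3 km, bearing=27.5°
Leg 5: dist=8920.4 km, bearing=65.5°
Total: 33020.8 km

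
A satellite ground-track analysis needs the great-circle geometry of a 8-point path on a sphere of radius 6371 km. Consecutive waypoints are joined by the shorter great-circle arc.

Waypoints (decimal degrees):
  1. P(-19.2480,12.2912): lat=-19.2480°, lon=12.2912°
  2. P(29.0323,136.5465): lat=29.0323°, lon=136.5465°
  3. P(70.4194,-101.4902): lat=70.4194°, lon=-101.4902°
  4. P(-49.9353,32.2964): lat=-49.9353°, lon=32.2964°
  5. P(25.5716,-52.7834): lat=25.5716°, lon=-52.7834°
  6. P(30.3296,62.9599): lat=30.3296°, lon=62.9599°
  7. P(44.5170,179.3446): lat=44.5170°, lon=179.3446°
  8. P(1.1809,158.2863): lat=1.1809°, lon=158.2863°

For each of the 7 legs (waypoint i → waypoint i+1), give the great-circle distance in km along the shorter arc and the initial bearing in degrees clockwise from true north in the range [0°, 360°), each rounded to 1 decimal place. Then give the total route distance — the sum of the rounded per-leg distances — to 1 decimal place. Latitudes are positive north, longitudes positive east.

Leg 1: φ1=-0.3359410, φ2=0.5067092, Δφ=0.8426502, Δλ=2.1686641 rad; a=sin²(Δφ/2)+cosφ1·cosφ2·sin²(Δλ/2)=0.8123129325; c=2·atan2(√a, √(1-a))=2.245448675; dist=6371·c=14305.754 ≈ 14305.8 km; running total=14305.8 km
Leg 1 bearing: y=sinΔλ·cosφ2=0.72268013, x=cosφ1·sinφ2-sinφ1·cosφ2·cosΔλ=0.29593234; θ=atan2(y, x)=67.7313° ≈ 67.7°
Leg 2: φ1=0.5067092, φ2=1.2290504, Δφ=0.7223412, Δλ=-4.1545242 rad; a=sin²(Δφ/2)+cosφ1·cosφ2·sin²(Δλ/2)=0.3489403628; c=2·atan2(√a, √(1-a))=1.263881291; dist=6371·c=8052.188 ≈ 8052.2 km; running total=22358.0 km
Leg 2 bearing: y=sinΔλ·cosφ2=0.28432224, x=cosφ1·sinφ2-sinφ1·cosφ2·cosΔλ=0.90988176; θ=atan2(y, x)=17.3531° ≈ 17.4°
Leg 3: φ1=1.2290504, φ2=-0.8715354, Δφ=-2.1005858, Δλ=2.3350167 rad; a=sin²(Δφ/2)+cosφ1·cosφ2·sin²(Δλ/2)=0.9351627429; c=2·atan2(√a, √(1-a))=2.626659178; dist=6371·c=16734.446 ≈ 16734.4 km; running total=39092.4 km
Leg 3 bearing: y=sinΔλ·cosφ2=0.46466676, x=cosφ1·sinφ2-sinφ1·cosφ2·cosΔλ=0.16315130; θ=atan2(y, x)=70.6531° ≈ 70.7°
Leg 4: φ1=-0.8715354, φ2=0.4463086, Δφ=1.3178440, Δλ=-1.4849226 rad; a=sin²(Δφ/2)+cosφ1·cosφ2·sin²(Δλ/2)=0.6402717589; c=2·atan2(√a, √(1-a))=1.855156647; dist=6371·c=11819.203 ≈ 11819.2 km; running total=50911.6 km
Leg 4 bearing: y=sinΔλ·cosφ2=-0.89872266, x=cosφ1·sinφ2-sinφ1·cosφ2·cosΔλ=0.33703549; θ=atan2(y, x)=-69.4431° <0 so +360° → 290.5569° ≈ 290.6°
Leg 5: φ1=0.4463086, φ2=0.5293514, Δφ=0.0830428, Δλ=2.0201017 rad; a=sin²(Δφ/2)+cosφ1·cosφ2·sin²(Δλ/2)=0.5601028134; c=2·atan2(√a, √(1-a))=1.691293335; dist=6371·c=10775.230 ≈ 10775.2 km; running total=61686.8 km
Leg 5 bearing: y=sinΔλ·cosφ2=0.77746783, x=cosφ1·sinφ2-sinφ1·cosφ2·cosΔλ=0.61732842; θ=atan2(y, x)=51.5496° ≈ 51.5°
Leg 6: φ1=0.5293514, φ2=0.7769682, Δφ=0.2476168, Δλ=2.0312962 rad; a=sin²(Δφ/2)+cosφ1·cosφ2·sin²(Δλ/2)=0.4597283773; c=2·atan2(√a, √(1-a))=1.490165743; dist=6371·c=9493.846 ≈ 9493.8 km; running total=71180.6 km
Leg 6 bearing: y=sinΔλ·cosφ2=0.63876515, x=cosφ1·sinφ2-sinφ1·cosφ2·cosΔλ=0.76517440; θ=atan2(y, x)=39.8550° ≈ 39.9°
Leg 7: φ1=0.7769682, φ2=0.0206106, Δφ=-0.7563576, Δλ=-0.3675367 rad; a=sin²(Δφ/2)+cosφ1·cosφ2·sin²(Δλ/2)=0.1601348562; c=2·atan2(√a, √(1-a))=0.823401480; dist=6371·c=5245.891 ≈ 5245.9 km; running total=76426.5 km
Leg 7 bearing: y=sinΔλ·cosφ2=-0.35924139, x=cosφ1·sinφ2-sinφ1·cosφ2·cosΔλ=-0.63946255; θ=atan2(y, x)=-150.6733° <0 so +360° → 209.3267° ≈ 209.3°

Leg 1: dist=14305.8 km, bearing=67.7°
Leg 2: dist=8052.2 km, bearing=17.4°
Leg 3: dist=16734.4 km, bearing=70.7°
Leg 4: dist=11819.2 km, bearing=290.6°
Leg 5: dist=10775.2 km, bearing=51.5°
Leg 6: dist=9493.8 km, bearing=39.9°
Leg 7: dist=5245.9 km, bearing=209.3°
Total: 76426.5 km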